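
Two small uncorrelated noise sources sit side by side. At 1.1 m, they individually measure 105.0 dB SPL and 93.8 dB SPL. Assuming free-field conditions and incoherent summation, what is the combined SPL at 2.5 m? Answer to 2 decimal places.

98.19 dB SPL

Combined at 1.1 m: 10·log₁₀(10^(105.0/10)+10^(93.8/10)) = 105.318 dB SPL.
Then apply −20·log₁₀(2.5/1.1) = -7.131 dB → 98.19 dB SPL.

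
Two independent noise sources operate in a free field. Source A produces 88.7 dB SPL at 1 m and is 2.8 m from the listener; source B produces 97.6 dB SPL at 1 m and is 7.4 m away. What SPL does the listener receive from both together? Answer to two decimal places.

83.00 dB SPL

At the listener: L_A = 88.7 − 20·log₁₀(2.8) = 79.757 dB; L_B = 97.6 − 20·log₁₀(7.4) = 80.215 dB.
Combined: 10·log₁₀(10^(79.757/10)+10^(80.215/10)) = 83.00 dB SPL.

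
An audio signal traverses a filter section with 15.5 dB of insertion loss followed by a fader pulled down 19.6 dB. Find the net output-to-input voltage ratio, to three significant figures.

0.0176

Net gain = (−15.5) + (−19.6) = -35.1 dB.
Voltage ratio = 10^(-35.1/20) = 0.0176.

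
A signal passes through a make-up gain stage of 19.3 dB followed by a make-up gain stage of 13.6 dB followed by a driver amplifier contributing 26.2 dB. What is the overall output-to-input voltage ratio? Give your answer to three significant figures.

Net gain = 19.3 + 13.6 + 26.2 = 59.1 dB.
Voltage ratio = 10^(59.1/20) = 902.

902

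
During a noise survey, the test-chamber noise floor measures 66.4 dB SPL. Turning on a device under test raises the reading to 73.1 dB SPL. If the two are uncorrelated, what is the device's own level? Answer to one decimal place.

Subtract intensities: L_src = 10·log₁₀(10^(L_total/10) − 10^(L_bg/10)).
L_src = 10·log₁₀(10^(73.1/10) − 10^(66.4/10)) = 10·log₁₀(16050000) = 72.1 dB SPL.

72.1 dB SPL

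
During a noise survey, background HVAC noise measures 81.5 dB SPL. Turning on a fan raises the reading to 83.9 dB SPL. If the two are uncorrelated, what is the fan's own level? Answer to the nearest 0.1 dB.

Background correction is a power subtraction:
L_src = 10·log₁₀(10^(83.9/10) − 10^(81.5/10)) = 10·log₁₀(104200000) = 80.2 dB SPL.

80.2 dB SPL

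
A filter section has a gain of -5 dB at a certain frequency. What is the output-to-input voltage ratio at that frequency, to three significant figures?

Voltage ratio = 10^(dB/20).
10^(-5/20) = 10^(-0.2500) = 0.562.

0.562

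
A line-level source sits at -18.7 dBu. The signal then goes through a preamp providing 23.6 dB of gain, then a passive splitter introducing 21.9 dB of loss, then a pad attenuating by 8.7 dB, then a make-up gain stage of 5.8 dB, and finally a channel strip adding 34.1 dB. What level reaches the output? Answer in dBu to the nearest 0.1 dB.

Cascaded gains and losses add directly in dB.
-18.7 + 23.6 − 21.9 − 8.7 + 5.8 + 34.1 = +14.2 dBu.

+14.2 dBu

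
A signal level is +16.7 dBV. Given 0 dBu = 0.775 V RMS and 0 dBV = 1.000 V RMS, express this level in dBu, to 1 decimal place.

The offset between the scales is 20·log₁₀(0.775/1.000) = −2.214 dB.
So dBu = +16.7 + 2.214 = +18.9 dBu.

+18.9 dBu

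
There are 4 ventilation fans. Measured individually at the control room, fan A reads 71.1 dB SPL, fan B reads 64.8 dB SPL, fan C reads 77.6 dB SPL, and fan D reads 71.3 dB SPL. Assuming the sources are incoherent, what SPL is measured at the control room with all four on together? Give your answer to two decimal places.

79.39 dB SPL

Add the sources as powers (linear), then convert back to dB:
L_total = 10·log₁₀(10^(71.1/10) + 10^(64.8/10) + 10^(77.6/10) + 10^(71.3/10)) = 10·log₁₀(86940000) = 79.39 dB SPL.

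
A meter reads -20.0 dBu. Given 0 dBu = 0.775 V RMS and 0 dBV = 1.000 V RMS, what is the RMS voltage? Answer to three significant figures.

0.0775 V

V = 0.775 V × 10^(-20.0/20).
= 0.775 × 0.1000 = 0.0775 V.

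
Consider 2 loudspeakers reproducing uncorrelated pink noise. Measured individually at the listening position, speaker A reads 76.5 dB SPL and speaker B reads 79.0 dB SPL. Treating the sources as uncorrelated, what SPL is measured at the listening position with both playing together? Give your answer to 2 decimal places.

Uncorrelated sources add in intensity (power), not in dB.
L_total = 10·log₁₀(10^(76.5/10) + 10^(79.0/10)) = 10·log₁₀(124100000) = 80.94 dB SPL.

80.94 dB SPL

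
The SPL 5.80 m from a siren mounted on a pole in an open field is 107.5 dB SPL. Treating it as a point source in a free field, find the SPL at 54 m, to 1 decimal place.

88.1 dB SPL

Free-field point source: level drops by 20·log₁₀ of the distance ratio.
ΔL = −20·log₁₀(54/5.80) = -19.38 dB, so L₂ = 107.5 + (-19.38) = 88.1 dB SPL.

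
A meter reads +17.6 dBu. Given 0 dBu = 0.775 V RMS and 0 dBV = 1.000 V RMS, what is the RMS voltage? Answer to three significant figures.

5.88 V

V = 0.775 V × 10^(+17.6/20).
= 0.775 × 7.586 = 5.88 V.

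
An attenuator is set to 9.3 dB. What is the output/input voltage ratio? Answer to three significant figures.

Voltage ratio = 10^(dB/20).
10^(-9.3/20) = 10^(-0.4650) = 0.343.

0.343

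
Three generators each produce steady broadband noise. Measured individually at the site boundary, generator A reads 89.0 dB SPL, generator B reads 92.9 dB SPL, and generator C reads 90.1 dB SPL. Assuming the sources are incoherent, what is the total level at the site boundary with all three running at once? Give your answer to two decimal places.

95.76 dB SPL

Add the sources as powers (linear), then convert back to dB:
L_total = 10·log₁₀(10^(89.0/10) + 10^(92.9/10) + 10^(90.1/10)) = 10·log₁₀(3767000000) = 95.76 dB SPL.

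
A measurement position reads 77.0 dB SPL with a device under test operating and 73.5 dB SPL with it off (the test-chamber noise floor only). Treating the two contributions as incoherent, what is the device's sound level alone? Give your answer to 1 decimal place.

74.4 dB SPL

Subtract intensities: L_src = 10·log₁₀(10^(L_total/10) − 10^(L_bg/10)).
L_src = 10·log₁₀(10^(77.0/10) − 10^(73.5/10)) = 10·log₁₀(27730000) = 74.4 dB SPL.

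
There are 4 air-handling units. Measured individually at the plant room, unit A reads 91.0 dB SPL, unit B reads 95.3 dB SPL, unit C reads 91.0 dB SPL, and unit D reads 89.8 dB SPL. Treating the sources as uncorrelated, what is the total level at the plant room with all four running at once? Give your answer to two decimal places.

98.36 dB SPL

Uncorrelated sources add in intensity (power), not in dB.
L_total = 10·log₁₀(10^(91.0/10) + 10^(95.3/10) + 10^(91.0/10) + 10^(89.8/10)) = 10·log₁₀(6861000000) = 98.36 dB SPL.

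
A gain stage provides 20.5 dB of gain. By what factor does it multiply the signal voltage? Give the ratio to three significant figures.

10.6

Voltage ratio = 10^(dB/20).
10^(20.5/20) = 10^(1.025) = 10.6.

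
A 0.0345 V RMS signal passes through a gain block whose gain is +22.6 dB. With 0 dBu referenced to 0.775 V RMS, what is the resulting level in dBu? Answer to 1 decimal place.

Input level: 20·log₁₀(0.0345/0.775) = -27.03 dBu.
Output: -27.03 + 22.6 = -4.4 dBu.

-4.4 dBu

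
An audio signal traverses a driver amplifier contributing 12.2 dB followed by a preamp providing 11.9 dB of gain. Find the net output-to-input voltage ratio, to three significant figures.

Net gain = 12.2 + 11.9 = 24.1 dB.
Voltage ratio = 10^(24.1/20) = 16.0.

16.0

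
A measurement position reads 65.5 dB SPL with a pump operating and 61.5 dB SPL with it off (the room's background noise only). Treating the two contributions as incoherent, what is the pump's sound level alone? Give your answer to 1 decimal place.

Subtract intensities: L_src = 10·log₁₀(10^(L_total/10) − 10^(L_bg/10)).
L_src = 10·log₁₀(10^(65.5/10) − 10^(61.5/10)) = 10·log₁₀(2136000) = 63.3 dB SPL.

63.3 dB SPL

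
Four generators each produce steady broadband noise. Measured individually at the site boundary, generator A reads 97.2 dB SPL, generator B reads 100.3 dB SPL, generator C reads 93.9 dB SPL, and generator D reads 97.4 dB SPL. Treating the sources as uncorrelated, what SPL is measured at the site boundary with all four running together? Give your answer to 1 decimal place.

Add the sources as powers (linear), then convert back to dB:
L_total = 10·log₁₀(10^(97.2/10) + 10^(100.3/10) + 10^(93.9/10) + 10^(97.4/10)) = 10·log₁₀(23913000000) = 103.8 dB SPL.

103.8 dB SPL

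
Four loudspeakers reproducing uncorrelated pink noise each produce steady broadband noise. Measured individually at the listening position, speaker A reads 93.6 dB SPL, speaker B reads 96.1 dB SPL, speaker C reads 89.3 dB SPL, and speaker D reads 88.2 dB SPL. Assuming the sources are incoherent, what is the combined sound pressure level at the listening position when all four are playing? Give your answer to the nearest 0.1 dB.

Uncorrelated sources add in intensity (power), not in dB.
L_total = 10·log₁₀(10^(93.6/10) + 10^(96.1/10) + 10^(89.3/10) + 10^(88.2/10)) = 10·log₁₀(7877000000) = 99.0 dB SPL.

99.0 dB SPL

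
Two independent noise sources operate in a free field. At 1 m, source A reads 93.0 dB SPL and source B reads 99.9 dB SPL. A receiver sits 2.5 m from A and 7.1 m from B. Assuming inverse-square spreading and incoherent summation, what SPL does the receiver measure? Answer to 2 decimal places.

87.10 dB SPL

At the listener: L_A = 93.0 − 20·log₁₀(2.5) = 85.041 dB; L_B = 99.9 − 20·log₁₀(7.1) = 82.875 dB.
Combined: 10·log₁₀(10^(85.041/10)+10^(82.875/10)) = 87.10 dB SPL.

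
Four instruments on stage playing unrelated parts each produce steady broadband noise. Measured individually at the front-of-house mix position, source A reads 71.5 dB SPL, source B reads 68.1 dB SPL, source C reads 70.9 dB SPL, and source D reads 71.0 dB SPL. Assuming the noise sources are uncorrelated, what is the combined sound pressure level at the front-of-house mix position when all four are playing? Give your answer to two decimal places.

Add the sources as powers (linear), then convert back to dB:
L_total = 10·log₁₀(10^(71.5/10) + 10^(68.1/10) + 10^(70.9/10) + 10^(71.0/10)) = 10·log₁₀(45470000) = 76.58 dB SPL.

76.58 dB SPL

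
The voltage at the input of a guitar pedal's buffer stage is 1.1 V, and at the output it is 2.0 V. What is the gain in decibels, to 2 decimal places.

5.19 dB

For a voltage ratio, dB = 20·log₁₀(V₂/V₁).
20·log₁₀(2.0/1.1) = 20·log₁₀(1.818) = 5.19 dB.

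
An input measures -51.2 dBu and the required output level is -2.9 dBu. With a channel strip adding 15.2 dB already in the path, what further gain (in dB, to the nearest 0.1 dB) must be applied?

33.1 dB

The required make-up gain is the shortfall in the dB sum.
G = -2.9 − (-51.2) − 15.2 = 33.1 dB.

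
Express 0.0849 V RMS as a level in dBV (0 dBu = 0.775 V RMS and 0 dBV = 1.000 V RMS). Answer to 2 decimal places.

dBV = 20·log₁₀(V / 1.000 V).
20·log₁₀(0.0849/1.000) = -21.42 dBV.

-21.42 dBV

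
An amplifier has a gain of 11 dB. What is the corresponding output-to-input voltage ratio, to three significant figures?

Voltage ratio = 10^(dB/20).
10^(11/20) = 10^(0.5500) = 3.55.

3.55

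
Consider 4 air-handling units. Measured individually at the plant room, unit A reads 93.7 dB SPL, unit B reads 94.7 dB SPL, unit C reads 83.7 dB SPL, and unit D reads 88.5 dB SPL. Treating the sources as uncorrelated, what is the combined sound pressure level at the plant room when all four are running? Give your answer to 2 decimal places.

Incoherent sources sum as intensities:
L_total = 10·log₁₀(10^(93.7/10) + 10^(94.7/10) + 10^(83.7/10) + 10^(88.5/10)) = 10·log₁₀(6238000000) = 97.95 dB SPL.

97.95 dB SPL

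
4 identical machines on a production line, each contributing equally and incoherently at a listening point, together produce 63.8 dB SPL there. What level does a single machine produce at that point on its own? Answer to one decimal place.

4 equal incoherent sources add 10·log₁₀(4) = 6.02 dB over one source.
L_one = 63.8 − 6.02 = 57.8 dB SPL.

57.8 dB SPL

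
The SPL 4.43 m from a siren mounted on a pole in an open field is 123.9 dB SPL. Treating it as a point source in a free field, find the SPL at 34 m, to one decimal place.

106.2 dB SPL

Free-field point source: level drops by 20·log₁₀ of the distance ratio.
ΔL = −20·log₁₀(34/4.43) = -17.70 dB, so L₂ = 123.9 + (-17.70) = 106.2 dB SPL.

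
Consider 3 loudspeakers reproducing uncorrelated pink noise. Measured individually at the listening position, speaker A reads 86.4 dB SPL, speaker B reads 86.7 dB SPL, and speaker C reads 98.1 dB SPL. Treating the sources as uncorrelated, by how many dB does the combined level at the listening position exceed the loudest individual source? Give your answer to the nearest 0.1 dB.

0.6 dB

Add the sources as powers (linear), then convert back to dB:
L_total = 10·log₁₀(10^(86.4/10) + 10^(86.7/10) + 10^(98.1/10)) = 98.67 dB SPL.
Excess over the loudest (98.1 dB): 98.67 − 98.1 = 0.6 dB.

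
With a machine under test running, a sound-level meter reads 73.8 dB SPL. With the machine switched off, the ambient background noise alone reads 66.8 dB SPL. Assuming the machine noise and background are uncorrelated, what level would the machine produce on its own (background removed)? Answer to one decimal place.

72.8 dB SPL

Subtract intensities: L_src = 10·log₁₀(10^(L_total/10) − 10^(L_bg/10)).
L_src = 10·log₁₀(10^(73.8/10) − 10^(66.8/10)) = 10·log₁₀(19200000) = 72.8 dB SPL.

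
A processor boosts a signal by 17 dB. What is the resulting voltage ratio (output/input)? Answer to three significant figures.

Voltage ratio = 10^(dB/20).
10^(17/20) = 10^(0.8500) = 7.08.

7.08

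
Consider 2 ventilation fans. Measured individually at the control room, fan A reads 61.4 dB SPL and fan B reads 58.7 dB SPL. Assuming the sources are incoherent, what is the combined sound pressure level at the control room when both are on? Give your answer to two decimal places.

63.27 dB SPL

Uncorrelated sources add in intensity (power), not in dB.
L_total = 10·log₁₀(10^(61.4/10) + 10^(58.7/10)) = 10·log₁₀(2122000) = 63.27 dB SPL.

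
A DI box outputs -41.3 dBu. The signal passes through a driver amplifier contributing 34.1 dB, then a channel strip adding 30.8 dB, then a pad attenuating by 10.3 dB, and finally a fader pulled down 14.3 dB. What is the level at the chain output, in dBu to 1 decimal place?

-1.0 dBu

Gain stages sum in dB:
-41.3 + 34.1 + 30.8 − 10.3 − 14.3 = -1.0 dBu.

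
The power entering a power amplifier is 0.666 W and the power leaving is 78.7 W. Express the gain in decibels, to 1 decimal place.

20.7 dB

For a power ratio, dB = 10·log₁₀(P₂/P₁).
10·log₁₀(78.7/0.666) = 10·log₁₀(118.2) = 20.7 dB.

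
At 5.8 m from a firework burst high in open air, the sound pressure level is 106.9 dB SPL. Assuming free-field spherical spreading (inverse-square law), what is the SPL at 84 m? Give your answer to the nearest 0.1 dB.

83.7 dB SPL

Inverse-square spreading gives ΔL = −20·log₁₀(d₂/d₁).
ΔL = −20·log₁₀(84/5.8) = -23.22 dB, so L₂ = 106.9 + (-23.22) = 83.7 dB SPL.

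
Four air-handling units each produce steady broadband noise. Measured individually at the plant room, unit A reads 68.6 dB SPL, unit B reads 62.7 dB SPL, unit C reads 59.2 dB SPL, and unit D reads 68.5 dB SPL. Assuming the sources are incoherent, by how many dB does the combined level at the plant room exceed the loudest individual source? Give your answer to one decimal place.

3.7 dB

Incoherent sources sum as intensities:
L_total = 10·log₁₀(10^(68.6/10) + 10^(62.7/10) + 10^(59.2/10) + 10^(68.5/10)) = 72.31 dB SPL.
Excess over the loudest (68.6 dB): 72.31 − 68.6 = 3.7 dB.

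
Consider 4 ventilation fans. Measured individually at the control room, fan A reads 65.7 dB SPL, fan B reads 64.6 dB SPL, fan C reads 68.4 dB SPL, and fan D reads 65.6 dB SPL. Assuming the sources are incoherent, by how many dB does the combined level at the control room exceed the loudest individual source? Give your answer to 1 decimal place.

3.9 dB

Add the sources as powers (linear), then convert back to dB:
L_total = 10·log₁₀(10^(65.7/10) + 10^(64.6/10) + 10^(68.4/10) + 10^(65.6/10)) = 72.34 dB SPL.
Excess over the loudest (68.4 dB): 72.34 − 68.4 = 3.9 dB.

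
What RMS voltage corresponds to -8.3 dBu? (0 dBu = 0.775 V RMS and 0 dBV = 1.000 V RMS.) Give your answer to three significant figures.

0.298 V

V = 0.775 V × 10^(-8.3/20).
= 0.775 × 0.3846 = 0.298 V.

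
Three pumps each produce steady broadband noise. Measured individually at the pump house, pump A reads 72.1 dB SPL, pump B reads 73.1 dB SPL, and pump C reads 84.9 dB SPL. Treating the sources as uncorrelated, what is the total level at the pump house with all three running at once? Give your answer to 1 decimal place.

Uncorrelated sources add in intensity (power), not in dB.
L_total = 10·log₁₀(10^(72.1/10) + 10^(73.1/10) + 10^(84.9/10)) = 10·log₁₀(345700000) = 85.4 dB SPL.

85.4 dB SPL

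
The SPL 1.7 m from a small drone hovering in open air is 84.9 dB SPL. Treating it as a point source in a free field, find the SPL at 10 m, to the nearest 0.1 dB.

69.5 dB SPL

For a point source in a free field, ΔL = −20·log₁₀(d₂/d₁).
ΔL = −20·log₁₀(10/1.7) = -15.39 dB, so L₂ = 84.9 + (-15.39) = 69.5 dB SPL.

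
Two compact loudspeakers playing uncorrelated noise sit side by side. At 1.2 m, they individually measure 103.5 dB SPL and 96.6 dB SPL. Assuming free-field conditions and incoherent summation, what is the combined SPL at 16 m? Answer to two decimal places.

Combined at 1.2 m: 10·log₁₀(10^(103.5/10)+10^(96.6/10)) = 104.307 dB SPL.
Then apply −20·log₁₀(16/1.2) = -22.499 dB → 81.81 dB SPL.

81.81 dB SPL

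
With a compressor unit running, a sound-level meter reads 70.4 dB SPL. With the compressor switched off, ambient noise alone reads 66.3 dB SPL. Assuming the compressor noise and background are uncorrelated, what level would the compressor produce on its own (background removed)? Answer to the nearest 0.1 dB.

Background correction is a power subtraction:
L_src = 10·log₁₀(10^(70.4/10) − 10^(66.3/10)) = 10·log₁₀(6699000) = 68.3 dB SPL.

68.3 dB SPL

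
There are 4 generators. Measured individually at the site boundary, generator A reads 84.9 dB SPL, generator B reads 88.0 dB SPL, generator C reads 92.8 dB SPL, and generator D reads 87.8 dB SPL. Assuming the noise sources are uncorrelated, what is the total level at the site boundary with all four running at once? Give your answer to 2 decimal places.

95.38 dB SPL

Add the sources as powers (linear), then convert back to dB:
L_total = 10·log₁₀(10^(84.9/10) + 10^(88.0/10) + 10^(92.8/10) + 10^(87.8/10)) = 10·log₁₀(3448000000) = 95.38 dB SPL.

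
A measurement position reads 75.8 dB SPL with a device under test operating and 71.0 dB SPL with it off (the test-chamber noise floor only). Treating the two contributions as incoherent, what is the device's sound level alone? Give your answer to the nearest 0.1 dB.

Subtract intensities: L_src = 10·log₁₀(10^(L_total/10) − 10^(L_bg/10)).
L_src = 10·log₁₀(10^(75.8/10) − 10^(71.0/10)) = 10·log₁₀(25430000) = 74.1 dB SPL.

74.1 dB SPL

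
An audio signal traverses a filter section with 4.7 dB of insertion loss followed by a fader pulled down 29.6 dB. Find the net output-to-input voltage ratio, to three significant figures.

Net gain = (−4.7) + (−29.6) = -34.3 dB.
Voltage ratio = 10^(-34.3/20) = 0.0193.

0.0193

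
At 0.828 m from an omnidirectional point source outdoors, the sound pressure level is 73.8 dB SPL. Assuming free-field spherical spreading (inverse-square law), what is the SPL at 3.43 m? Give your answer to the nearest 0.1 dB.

Inverse-square spreading gives ΔL = −20·log₁₀(d₂/d₁).
ΔL = −20·log₁₀(3.43/0.828) = -12.35 dB, so L₂ = 73.8 + (-12.35) = 61.5 dB SPL.

61.5 dB SPL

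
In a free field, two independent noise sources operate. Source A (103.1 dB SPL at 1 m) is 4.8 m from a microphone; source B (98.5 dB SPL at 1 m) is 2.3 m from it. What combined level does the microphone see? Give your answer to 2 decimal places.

93.47 dB SPL

At the listener: L_A = 103.1 − 20·log₁₀(4.8) = 89.475 dB; L_B = 98.5 − 20·log₁₀(2.3) = 91.265 dB.
Combined: 10·log₁₀(10^(89.475/10)+10^(91.265/10)) = 93.47 dB SPL.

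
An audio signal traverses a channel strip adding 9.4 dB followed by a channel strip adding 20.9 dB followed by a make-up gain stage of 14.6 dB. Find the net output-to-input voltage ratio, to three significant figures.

176

Net gain = 9.4 + 20.9 + 14.6 = 44.9 dB.
Voltage ratio = 10^(44.9/20) = 176.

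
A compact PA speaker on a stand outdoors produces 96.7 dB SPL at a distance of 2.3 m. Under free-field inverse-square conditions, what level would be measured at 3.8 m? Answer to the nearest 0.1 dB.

Free-field point source: level drops by 20·log₁₀ of the distance ratio.
ΔL = −20·log₁₀(3.8/2.3) = -4.36 dB, so L₂ = 96.7 + (-4.36) = 92.3 dB SPL.

92.3 dB SPL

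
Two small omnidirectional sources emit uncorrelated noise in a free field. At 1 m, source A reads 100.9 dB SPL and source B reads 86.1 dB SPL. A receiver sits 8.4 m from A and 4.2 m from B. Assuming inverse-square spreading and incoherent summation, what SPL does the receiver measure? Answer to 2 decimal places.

At the listener: L_A = 100.9 − 20·log₁₀(8.4) = 82.414 dB; L_B = 86.1 − 20·log₁₀(4.2) = 73.635 dB.
Combined: 10·log₁₀(10^(82.414/10)+10^(73.635/10)) = 82.95 dB SPL.

82.95 dB SPL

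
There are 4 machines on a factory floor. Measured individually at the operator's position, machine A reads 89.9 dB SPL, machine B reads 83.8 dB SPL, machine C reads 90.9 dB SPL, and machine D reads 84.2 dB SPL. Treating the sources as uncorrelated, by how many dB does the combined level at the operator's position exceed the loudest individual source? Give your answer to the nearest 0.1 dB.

Incoherent sources sum as intensities:
L_total = 10·log₁₀(10^(89.9/10) + 10^(83.8/10) + 10^(90.9/10) + 10^(84.2/10)) = 94.33 dB SPL.
Excess over the loudest (90.9 dB): 94.33 − 90.9 = 3.4 dB.

3.4 dB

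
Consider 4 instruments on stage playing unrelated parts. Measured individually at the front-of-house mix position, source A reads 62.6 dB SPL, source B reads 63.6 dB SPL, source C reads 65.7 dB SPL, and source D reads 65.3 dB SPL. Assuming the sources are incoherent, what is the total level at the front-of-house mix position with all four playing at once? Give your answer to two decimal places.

70.50 dB SPL

Add the sources as powers (linear), then convert back to dB:
L_total = 10·log₁₀(10^(62.6/10) + 10^(63.6/10) + 10^(65.7/10) + 10^(65.3/10)) = 10·log₁₀(11210000) = 70.50 dB SPL.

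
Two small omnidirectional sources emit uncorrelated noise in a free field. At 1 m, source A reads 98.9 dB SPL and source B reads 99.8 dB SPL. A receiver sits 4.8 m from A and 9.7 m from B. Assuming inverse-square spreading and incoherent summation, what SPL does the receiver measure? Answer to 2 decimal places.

At the listener: L_A = 98.9 − 20·log₁₀(4.8) = 85.275 dB; L_B = 99.8 − 20·log₁₀(9.7) = 80.065 dB.
Combined: 10·log₁₀(10^(85.275/10)+10^(80.065/10)) = 86.42 dB SPL.

86.42 dB SPL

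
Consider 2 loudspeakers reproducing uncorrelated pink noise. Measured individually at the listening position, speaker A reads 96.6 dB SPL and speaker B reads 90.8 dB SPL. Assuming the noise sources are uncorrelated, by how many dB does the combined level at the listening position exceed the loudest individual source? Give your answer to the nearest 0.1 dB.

Add the sources as powers (linear), then convert back to dB:
L_total = 10·log₁₀(10^(96.6/10) + 10^(90.8/10)) = 97.61 dB SPL.
Excess over the loudest (96.6 dB): 97.61 − 96.6 = 1.0 dB.

1.0 dB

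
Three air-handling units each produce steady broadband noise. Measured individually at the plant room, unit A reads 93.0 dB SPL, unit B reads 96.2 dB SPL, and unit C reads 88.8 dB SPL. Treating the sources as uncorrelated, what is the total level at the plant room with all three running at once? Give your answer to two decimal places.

98.40 dB SPL

Uncorrelated sources add in intensity (power), not in dB.
L_total = 10·log₁₀(10^(93.0/10) + 10^(96.2/10) + 10^(88.8/10)) = 10·log₁₀(6923000000) = 98.40 dB SPL.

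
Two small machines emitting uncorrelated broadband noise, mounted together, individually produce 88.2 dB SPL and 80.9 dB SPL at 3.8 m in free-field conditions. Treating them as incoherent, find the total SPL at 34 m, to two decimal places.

Combined at 3.8 m: 10·log₁₀(10^(88.2/10)+10^(80.9/10)) = 88.942 dB SPL.
Then apply −20·log₁₀(34/3.8) = -19.034 dB → 69.91 dB SPL.

69.91 dB SPL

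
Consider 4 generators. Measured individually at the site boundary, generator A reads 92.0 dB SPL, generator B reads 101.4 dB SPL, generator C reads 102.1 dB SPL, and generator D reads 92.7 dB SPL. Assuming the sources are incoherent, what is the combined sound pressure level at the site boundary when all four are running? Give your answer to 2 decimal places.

Add the sources as powers (linear), then convert back to dB:
L_total = 10·log₁₀(10^(92.0/10) + 10^(101.4/10) + 10^(102.1/10) + 10^(92.7/10)) = 10·log₁₀(33469000000) = 105.25 dB SPL.

105.25 dB SPL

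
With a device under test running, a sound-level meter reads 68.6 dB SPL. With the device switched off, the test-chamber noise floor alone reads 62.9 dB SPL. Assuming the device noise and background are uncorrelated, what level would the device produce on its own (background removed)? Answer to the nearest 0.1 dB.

Subtract intensities: L_src = 10·log₁₀(10^(L_total/10) − 10^(L_bg/10)).
L_src = 10·log₁₀(10^(68.6/10) − 10^(62.9/10)) = 10·log₁₀(5295000) = 67.2 dB SPL.

67.2 dB SPL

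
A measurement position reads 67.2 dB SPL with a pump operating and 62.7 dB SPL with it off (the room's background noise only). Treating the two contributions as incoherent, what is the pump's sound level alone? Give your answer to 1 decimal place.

Background correction is a power subtraction:
L_src = 10·log₁₀(10^(67.2/10) − 10^(62.7/10)) = 10·log₁₀(3386000) = 65.3 dB SPL.

65.3 dB SPL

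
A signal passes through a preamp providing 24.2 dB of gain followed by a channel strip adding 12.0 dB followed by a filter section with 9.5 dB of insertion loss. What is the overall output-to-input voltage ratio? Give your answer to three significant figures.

21.6

Net gain = 24.2 + 12.0 + (−9.5) = 26.7 dB.
Voltage ratio = 10^(26.7/20) = 21.6.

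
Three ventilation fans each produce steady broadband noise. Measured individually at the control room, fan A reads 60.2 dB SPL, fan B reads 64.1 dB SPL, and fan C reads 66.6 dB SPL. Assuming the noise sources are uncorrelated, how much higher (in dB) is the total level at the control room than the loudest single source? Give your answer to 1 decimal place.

2.5 dB

Add the sources as powers (linear), then convert back to dB:
L_total = 10·log₁₀(10^(60.2/10) + 10^(64.1/10) + 10^(66.6/10)) = 69.13 dB SPL.
Excess over the loudest (66.6 dB): 69.13 − 66.6 = 2.5 dB.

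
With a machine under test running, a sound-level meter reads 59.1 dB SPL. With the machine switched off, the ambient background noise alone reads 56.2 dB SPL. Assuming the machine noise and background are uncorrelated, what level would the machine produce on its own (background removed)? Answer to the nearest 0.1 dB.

56.0 dB SPL

Remove the background by subtracting linear intensities:
L_src = 10·log₁₀(10^(59.1/10) − 10^(56.2/10)) = 10·log₁₀(396000) = 56.0 dB SPL.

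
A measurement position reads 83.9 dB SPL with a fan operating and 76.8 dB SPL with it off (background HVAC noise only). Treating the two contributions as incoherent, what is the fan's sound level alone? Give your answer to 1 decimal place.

Subtract intensities: L_src = 10·log₁₀(10^(L_total/10) − 10^(L_bg/10)).
L_src = 10·log₁₀(10^(83.9/10) − 10^(76.8/10)) = 10·log₁₀(197600000) = 83.0 dB SPL.

83.0 dB SPL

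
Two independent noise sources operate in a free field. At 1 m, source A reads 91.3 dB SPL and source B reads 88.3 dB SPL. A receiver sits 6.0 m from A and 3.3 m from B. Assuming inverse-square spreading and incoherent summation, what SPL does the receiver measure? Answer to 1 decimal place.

At the listener: L_A = 91.3 − 20·log₁₀(6.0) = 75.74 dB; L_B = 88.3 − 20·log₁₀(3.3) = 77.93 dB.
Combined: 10·log₁₀(10^(75.74/10)+10^(77.93/10)) = 80.0 dB SPL.

80.0 dB SPL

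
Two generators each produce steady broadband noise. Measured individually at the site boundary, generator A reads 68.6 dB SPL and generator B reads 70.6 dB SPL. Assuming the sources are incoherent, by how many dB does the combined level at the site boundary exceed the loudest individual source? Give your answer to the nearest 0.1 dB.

Uncorrelated sources add in intensity (power), not in dB.
L_total = 10·log₁₀(10^(68.6/10) + 10^(70.6/10)) = 72.72 dB SPL.
Excess over the loudest (70.6 dB): 72.72 − 70.6 = 2.1 dB.

2.1 dB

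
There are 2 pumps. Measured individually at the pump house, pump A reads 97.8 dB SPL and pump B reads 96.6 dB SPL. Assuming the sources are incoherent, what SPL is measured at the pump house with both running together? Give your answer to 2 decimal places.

Incoherent sources sum as intensities:
L_total = 10·log₁₀(10^(97.8/10) + 10^(96.6/10)) = 10·log₁₀(10596000000) = 100.25 dB SPL.

100.25 dB SPL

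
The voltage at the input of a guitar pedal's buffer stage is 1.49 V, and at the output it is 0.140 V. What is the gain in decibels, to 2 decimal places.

-20.54 dB

Voltage is an amplitude quantity, so gain = 20·log₁₀(V_out/V_in).
20·log₁₀(0.140/1.49) = 20·log₁₀(0.09396) = -20.54 dB.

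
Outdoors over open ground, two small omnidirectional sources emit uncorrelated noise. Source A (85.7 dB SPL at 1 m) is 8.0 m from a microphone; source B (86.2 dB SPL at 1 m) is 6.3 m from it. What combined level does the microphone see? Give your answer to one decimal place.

At the listener: L_A = 85.7 − 20·log₁₀(8.0) = 67.64 dB; L_B = 86.2 − 20·log₁₀(6.3) = 70.21 dB.
Combined: 10·log₁₀(10^(67.64/10)+10^(70.21/10)) = 72.1 dB SPL.

72.1 dB SPL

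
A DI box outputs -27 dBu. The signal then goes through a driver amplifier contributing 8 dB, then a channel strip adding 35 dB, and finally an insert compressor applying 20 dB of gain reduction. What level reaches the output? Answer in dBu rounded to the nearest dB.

-4 dBu

In dB, series stages simply add:
-27 + 8 + 35 − 20 = -4 dBu.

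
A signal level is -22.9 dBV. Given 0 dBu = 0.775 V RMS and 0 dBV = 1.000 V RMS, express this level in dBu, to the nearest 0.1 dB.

-20.7 dBu

The offset between the scales is 20·log₁₀(0.775/1.000) = −2.214 dB.
So dBu = -22.9 + 2.214 = -20.7 dBu.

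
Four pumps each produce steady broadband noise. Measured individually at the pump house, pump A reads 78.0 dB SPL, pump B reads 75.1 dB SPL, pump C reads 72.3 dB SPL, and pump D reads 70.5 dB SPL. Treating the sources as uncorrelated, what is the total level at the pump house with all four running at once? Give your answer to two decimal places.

Add the sources as powers (linear), then convert back to dB:
L_total = 10·log₁₀(10^(78.0/10) + 10^(75.1/10) + 10^(72.3/10) + 10^(70.5/10)) = 10·log₁₀(123700000) = 80.92 dB SPL.

80.92 dB SPL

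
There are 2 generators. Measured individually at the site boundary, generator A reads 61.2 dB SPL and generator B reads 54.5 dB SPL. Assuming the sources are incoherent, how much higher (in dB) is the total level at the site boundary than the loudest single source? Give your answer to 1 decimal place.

0.8 dB

Incoherent sources sum as intensities:
L_total = 10·log₁₀(10^(61.2/10) + 10^(54.5/10)) = 62.04 dB SPL.
Excess over the loudest (61.2 dB): 62.04 − 61.2 = 0.8 dB.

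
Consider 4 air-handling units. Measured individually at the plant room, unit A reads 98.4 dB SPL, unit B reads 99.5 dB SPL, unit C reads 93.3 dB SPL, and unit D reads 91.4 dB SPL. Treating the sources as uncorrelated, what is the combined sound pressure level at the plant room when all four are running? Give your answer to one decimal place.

102.9 dB SPL

Incoherent sources sum as intensities:
L_total = 10·log₁₀(10^(98.4/10) + 10^(99.5/10) + 10^(93.3/10) + 10^(91.4/10)) = 10·log₁₀(19349000000) = 102.9 dB SPL.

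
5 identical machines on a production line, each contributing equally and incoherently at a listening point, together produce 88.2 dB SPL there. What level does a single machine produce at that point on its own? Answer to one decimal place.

5 equal incoherent sources add 10·log₁₀(5) = 6.99 dB over one source.
L_one = 88.2 − 6.99 = 81.2 dB SPL.

81.2 dB SPL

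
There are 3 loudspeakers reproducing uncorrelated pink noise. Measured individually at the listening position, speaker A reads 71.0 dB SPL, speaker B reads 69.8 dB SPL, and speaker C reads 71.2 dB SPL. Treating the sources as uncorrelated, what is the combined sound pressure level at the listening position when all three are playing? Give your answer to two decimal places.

Incoherent sources sum as intensities:
L_total = 10·log₁₀(10^(71.0/10) + 10^(69.8/10) + 10^(71.2/10)) = 10·log₁₀(35320000) = 75.48 dB SPL.

75.48 dB SPL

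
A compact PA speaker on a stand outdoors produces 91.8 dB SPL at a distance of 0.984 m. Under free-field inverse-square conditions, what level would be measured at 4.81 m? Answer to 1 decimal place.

For a point source in a free field, ΔL = −20·log₁₀(d₂/d₁).
ΔL = −20·log₁₀(4.81/0.984) = -13.78 dB, so L₂ = 91.8 + (-13.78) = 78.0 dB SPL.

78.0 dB SPL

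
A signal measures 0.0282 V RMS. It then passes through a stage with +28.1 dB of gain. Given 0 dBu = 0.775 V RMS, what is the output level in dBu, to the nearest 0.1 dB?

-0.7 dBu

Input level: 20·log₁₀(0.0282/0.775) = -28.78 dBu.
Output: -28.78 + 28.1 = -0.7 dBu.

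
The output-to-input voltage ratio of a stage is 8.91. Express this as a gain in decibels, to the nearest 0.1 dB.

19.0 dB

Voltage is an amplitude quantity, so gain = 20·log₁₀(V_out/V_in).
20·log₁₀(8.91) = 19.0 dB.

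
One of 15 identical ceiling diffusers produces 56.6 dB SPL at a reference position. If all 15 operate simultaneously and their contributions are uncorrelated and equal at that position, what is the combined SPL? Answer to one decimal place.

68.4 dB SPL

15 equal incoherent sources raise the level by 10·log₁₀(15) = 11.76 dB.
L_total = 56.6 + 11.76 = 68.4 dB SPL.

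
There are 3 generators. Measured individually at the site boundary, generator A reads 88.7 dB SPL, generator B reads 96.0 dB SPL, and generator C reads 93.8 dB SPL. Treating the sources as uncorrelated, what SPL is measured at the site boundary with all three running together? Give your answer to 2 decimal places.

98.53 dB SPL

Uncorrelated sources add in intensity (power), not in dB.
L_total = 10·log₁₀(10^(88.7/10) + 10^(96.0/10) + 10^(93.8/10)) = 10·log₁₀(7121000000) = 98.53 dB SPL.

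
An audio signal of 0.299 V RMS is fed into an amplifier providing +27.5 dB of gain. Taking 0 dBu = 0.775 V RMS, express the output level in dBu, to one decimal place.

Input level: 20·log₁₀(0.299/0.775) = -8.27 dBu.
Output: -8.27 + 27.5 = +19.2 dBu.

+19.2 dBu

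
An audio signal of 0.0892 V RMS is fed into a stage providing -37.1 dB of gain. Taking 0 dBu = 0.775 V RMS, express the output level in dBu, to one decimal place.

-55.9 dBu

Input level: 20·log₁₀(0.0892/0.775) = -18.78 dBu.
Output: -18.78 − 37.1 = -55.9 dBu.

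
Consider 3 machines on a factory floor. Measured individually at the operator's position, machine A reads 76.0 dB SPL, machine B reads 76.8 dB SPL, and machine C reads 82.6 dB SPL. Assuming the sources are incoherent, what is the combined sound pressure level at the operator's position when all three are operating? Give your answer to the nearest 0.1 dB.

Add the sources as powers (linear), then convert back to dB:
L_total = 10·log₁₀(10^(76.0/10) + 10^(76.8/10) + 10^(82.6/10)) = 10·log₁₀(269600000) = 84.3 dB SPL.

84.3 dB SPL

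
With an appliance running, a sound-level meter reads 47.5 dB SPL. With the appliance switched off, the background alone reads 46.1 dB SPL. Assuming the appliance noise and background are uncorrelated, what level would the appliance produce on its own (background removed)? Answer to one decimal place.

41.9 dB SPL

Subtract intensities: L_src = 10·log₁₀(10^(L_total/10) − 10^(L_bg/10)).
L_src = 10·log₁₀(10^(47.5/10) − 10^(46.1/10)) = 10·log₁₀(15500) = 41.9 dB SPL.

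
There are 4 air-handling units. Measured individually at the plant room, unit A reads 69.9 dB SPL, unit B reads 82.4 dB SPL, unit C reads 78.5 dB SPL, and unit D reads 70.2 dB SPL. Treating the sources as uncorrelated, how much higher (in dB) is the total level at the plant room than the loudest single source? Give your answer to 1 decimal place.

Incoherent sources sum as intensities:
L_total = 10·log₁₀(10^(69.9/10) + 10^(82.4/10) + 10^(78.5/10) + 10^(70.2/10)) = 84.23 dB SPL.
Excess over the loudest (82.4 dB): 84.23 − 82.4 = 1.8 dB.

1.8 dB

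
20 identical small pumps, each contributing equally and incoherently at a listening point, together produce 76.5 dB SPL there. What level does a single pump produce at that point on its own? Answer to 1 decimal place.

63.5 dB SPL

20 equal incoherent sources add 10·log₁₀(20) = 13.01 dB over one source.
L_one = 76.5 − 13.01 = 63.5 dB SPL.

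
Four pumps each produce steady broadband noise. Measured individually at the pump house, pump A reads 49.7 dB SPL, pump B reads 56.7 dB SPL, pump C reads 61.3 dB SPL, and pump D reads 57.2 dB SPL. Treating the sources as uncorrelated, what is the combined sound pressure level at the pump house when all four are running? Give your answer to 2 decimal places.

63.86 dB SPL

Uncorrelated sources add in intensity (power), not in dB.
L_total = 10·log₁₀(10^(49.7/10) + 10^(56.7/10) + 10^(61.3/10) + 10^(57.2/10)) = 10·log₁₀(2435000) = 63.86 dB SPL.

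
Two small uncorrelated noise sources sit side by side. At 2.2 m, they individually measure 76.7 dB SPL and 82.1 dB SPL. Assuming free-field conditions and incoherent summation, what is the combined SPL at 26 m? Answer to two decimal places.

61.75 dB SPL

Combined at 2.2 m: 10·log₁₀(10^(76.7/10)+10^(82.1/10)) = 83.201 dB SPL.
Then apply −20·log₁₀(26/2.2) = -21.451 dB → 61.75 dB SPL.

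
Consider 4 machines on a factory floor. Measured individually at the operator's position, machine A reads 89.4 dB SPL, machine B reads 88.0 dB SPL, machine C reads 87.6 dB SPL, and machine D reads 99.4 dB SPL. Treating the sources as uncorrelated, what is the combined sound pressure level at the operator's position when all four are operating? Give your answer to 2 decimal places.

Uncorrelated sources add in intensity (power), not in dB.
L_total = 10·log₁₀(10^(89.4/10) + 10^(88.0/10) + 10^(87.6/10) + 10^(99.4/10)) = 10·log₁₀(10787000000) = 100.33 dB SPL.

100.33 dB SPL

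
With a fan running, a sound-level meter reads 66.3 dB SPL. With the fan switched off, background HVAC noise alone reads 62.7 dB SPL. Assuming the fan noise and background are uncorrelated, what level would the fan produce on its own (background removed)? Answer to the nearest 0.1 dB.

63.8 dB SPL

Background correction is a power subtraction:
L_src = 10·log₁₀(10^(66.3/10) − 10^(62.7/10)) = 10·log₁₀(2404000) = 63.8 dB SPL.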